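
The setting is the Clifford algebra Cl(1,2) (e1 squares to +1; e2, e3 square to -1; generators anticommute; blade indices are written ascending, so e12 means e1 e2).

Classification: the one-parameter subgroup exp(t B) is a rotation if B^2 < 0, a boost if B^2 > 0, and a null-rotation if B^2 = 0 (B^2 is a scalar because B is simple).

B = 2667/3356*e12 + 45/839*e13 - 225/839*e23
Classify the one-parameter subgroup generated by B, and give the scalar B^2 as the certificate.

B^2 term by term: the squares give (2667/3356)^2*(e12)^2 + (45/839)^2*(e13)^2 + (-225/839)^2*(e23)^2 = 7112889/11262736*(+1) + 2025/703921*(+1) + 50625/703921*(-1) = 9/16 (each basis 2-blade squares to minus the product of its generators' squares); cross terms between blades sharing an index anticommute and cancel. So B^2 = 9/16.
Answer: boost, certificate B^2 = 9/16. The invariant at work: B^2 = 9/16 is unchanged by conjugation, hence its sign classifies the subgroup whatever basis B is written in.


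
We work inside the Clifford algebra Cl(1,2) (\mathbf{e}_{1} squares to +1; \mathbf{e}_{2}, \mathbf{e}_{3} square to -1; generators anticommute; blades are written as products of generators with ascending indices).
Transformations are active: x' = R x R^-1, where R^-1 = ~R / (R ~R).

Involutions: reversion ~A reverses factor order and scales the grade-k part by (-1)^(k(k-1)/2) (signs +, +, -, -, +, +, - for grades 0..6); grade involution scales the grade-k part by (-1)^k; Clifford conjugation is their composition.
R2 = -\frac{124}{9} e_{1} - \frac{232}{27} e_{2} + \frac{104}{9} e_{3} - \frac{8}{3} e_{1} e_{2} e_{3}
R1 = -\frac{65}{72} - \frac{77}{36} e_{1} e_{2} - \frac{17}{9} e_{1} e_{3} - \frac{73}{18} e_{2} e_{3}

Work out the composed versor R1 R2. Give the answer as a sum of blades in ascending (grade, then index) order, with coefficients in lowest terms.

Distribute over the terms of R1 (each basis-blade product reordered to ascending indices, repeated generators contracted through their squares):
(-\frac{65}{72}) R2 = \frac{2015}{162} e_{1} + \frac{1885}{243} e_{2} - \frac{845}{81} e_{3} + \frac{65}{27} e_{1} e_{2} e_{3}
(-\frac{77}{36} e_{1} e_{2}) R2 = -\frac{4466}{243} e_{1} - \frac{2387}{81} e_{2} + \frac{154}{27} e_{3} - \frac{2002}{81} e_{1} e_{2} e_{3}
(-\frac{17}{9} e_{1} e_{3}) R2 = \frac{1768}{81} e_{1} - \frac{136}{27} e_{2} - \frac{2108}{81} e_{3} - \frac{3944}{243} e_{1} e_{2} e_{3}
(-\frac{73}{18} e_{2} e_{3}) R2 = -\frac{292}{27} e_{1} + \frac{3796}{81} e_{2} + \frac{8468}{243} e_{3} + \frac{4526}{81} e_{1} e_{2} e_{3}
Summing the partial products and collecting blades:
Answer: \frac{2465}{486} e_{1} + \frac{4888}{243} e_{2} + \frac{995}{243} e_{3} + \frac{4213}{243} e_{1} e_{2} e_{3}


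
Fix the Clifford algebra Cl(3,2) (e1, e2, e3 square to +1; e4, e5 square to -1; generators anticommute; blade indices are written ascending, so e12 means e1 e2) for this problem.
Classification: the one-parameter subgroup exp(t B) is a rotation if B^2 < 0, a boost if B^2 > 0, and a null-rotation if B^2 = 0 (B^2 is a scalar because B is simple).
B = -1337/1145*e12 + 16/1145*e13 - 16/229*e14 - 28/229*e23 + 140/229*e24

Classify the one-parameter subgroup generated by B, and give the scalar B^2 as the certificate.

B^2 term by term: the squares give (-1337/1145)^2*(e12)^2 + (16/1145)^2*(e13)^2 + (-16/229)^2*(e14)^2 + (-28/229)^2*(e23)^2 + (140/229)^2*(e24)^2 = 1787569/1311025*(-1) + 256/1311025*(-1) + 256/52441*(+1) + 784/52441*(-1) + 19600/52441*(+1) = -1 (each basis 2-blade squares to minus the product of its generators' squares); cross terms between blades sharing an index anticommute and cancel; the commuting (index-disjoint) pairs give grade-4 terms 2*c*c'*(blade product), which cancel blade by blade — e1234: -896/52441 + 896/52441 = 0 — confirming B is simple. So B^2 = -1.
Answer: rotation, certificate B^2 = -1. One invariant decides it: the square -1 survives every conjugation, and its sign is exactly the classification.


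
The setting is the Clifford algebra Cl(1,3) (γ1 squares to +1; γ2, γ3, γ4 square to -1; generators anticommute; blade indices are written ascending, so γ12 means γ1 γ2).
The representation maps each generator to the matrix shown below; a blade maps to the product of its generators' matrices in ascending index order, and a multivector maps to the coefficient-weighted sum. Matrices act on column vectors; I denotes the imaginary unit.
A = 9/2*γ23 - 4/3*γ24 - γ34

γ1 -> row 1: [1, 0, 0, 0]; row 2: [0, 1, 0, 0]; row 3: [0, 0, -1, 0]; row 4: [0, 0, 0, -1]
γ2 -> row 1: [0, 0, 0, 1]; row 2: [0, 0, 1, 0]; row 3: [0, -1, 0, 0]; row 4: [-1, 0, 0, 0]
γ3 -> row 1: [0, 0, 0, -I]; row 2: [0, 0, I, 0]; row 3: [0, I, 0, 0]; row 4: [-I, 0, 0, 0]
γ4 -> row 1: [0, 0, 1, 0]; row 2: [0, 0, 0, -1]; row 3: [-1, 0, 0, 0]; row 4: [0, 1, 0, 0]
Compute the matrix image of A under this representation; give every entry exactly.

Bivector images (products of the table entries): rho(γ23) = rho(γ2)rho(γ3) = row 1: [-I, 0, 0, 0]; row 2: [0, I, 0, 0]; row 3: [0, 0, -I, 0]; row 4: [0, 0, 0, I]; rho(γ24) = rho(γ2)rho(γ4) = row 1: [0, 1, 0, 0]; row 2: [-1, 0, 0, 0]; row 3: [0, 0, 0, 1]; row 4: [0, 0, -1, 0]; rho(γ34) = rho(γ3)rho(γ4) = row 1: [0, -I, 0, 0]; row 2: [-I, 0, 0, 0]; row 3: [0, 0, 0, -I]; row 4: [0, 0, -I, 0].
M = (9/2)*rho(γ23) + (-4/3)*rho(γ24) + (-1)*rho(γ34), summed entrywise:
Answer: row 1: [-9*I/2, -4/3 + I, 0, 0]; row 2: [4/3 + I, 9*I/2, 0, 0]; row 3: [0, 0, -9*I/2, -4/3 + I]; row 4: [0, 0, 4/3 + I, 9*I/2]


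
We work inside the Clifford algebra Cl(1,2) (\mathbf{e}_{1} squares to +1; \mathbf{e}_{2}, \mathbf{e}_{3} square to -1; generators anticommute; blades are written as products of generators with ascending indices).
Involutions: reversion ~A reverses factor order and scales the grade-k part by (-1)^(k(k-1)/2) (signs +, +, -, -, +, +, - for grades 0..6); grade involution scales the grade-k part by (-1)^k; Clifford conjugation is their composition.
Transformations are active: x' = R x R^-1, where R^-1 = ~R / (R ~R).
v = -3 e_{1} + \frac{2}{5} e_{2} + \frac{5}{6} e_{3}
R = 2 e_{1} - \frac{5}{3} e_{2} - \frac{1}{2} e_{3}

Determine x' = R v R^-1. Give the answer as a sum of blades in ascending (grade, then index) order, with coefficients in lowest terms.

~R = 2 e_{1} - \frac{5}{3} e_{2} - \frac{1}{2} e_{3}, and R ~R = \frac{35}{36}, so R^-1 = ~R / (\frac{35}{36}).
R v = -\frac{59}{12} - \frac{21}{5} e_{1} e_{2} + \frac{1}{6} e_{1} e_{3} - \frac{107}{90} e_{2} e_{3}
Answer: -\frac{603}{35} e_{1} + \frac{576}{35} e_{2} + \frac{887}{210} e_{3}


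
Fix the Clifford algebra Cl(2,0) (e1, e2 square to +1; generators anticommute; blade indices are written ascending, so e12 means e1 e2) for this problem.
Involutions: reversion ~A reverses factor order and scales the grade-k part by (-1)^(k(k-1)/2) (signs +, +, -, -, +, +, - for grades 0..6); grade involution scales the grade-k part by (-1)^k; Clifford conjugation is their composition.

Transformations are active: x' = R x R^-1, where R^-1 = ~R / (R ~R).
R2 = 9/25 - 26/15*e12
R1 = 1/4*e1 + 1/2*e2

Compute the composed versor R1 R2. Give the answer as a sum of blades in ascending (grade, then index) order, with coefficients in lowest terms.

Distribute over the terms of R1 (each basis-blade product reordered to ascending indices, repeated generators contracted through their squares):
(1/4*e1) R2 = 9/100*e1 - 13/30*e2
(1/2*e2) R2 = 13/15*e1 + 9/50*e2
Summing the partial products and collecting blades:
Answer: 287/300*e1 - 19/75*e2


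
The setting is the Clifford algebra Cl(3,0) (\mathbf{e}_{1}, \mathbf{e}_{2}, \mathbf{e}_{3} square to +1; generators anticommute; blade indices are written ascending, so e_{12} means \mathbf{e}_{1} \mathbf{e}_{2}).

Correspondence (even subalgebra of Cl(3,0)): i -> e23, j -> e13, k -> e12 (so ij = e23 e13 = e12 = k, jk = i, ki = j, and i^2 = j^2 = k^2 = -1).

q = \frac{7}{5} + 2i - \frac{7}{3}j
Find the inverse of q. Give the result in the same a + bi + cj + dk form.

In blades: q = \frac{7}{5} - \frac{7}{3} e_{13} + 2 e_{23}.
With qbar = \frac{7}{5} + \frac{7}{3} e_{13} - 2 e_{23} (scalar fixed, mapped units negated), q qbar = \frac{2566}{225} (the sum of squared coefficients), so q^-1 = qbar / (\frac{2566}{225}) = \frac{315}{2566} + \frac{525}{2566} e_{13} - \frac{225}{1283} e_{23}; translating back:
Answer: \frac{315}{2566} - \frac{225}{1283}i + \frac{525}{2566}j


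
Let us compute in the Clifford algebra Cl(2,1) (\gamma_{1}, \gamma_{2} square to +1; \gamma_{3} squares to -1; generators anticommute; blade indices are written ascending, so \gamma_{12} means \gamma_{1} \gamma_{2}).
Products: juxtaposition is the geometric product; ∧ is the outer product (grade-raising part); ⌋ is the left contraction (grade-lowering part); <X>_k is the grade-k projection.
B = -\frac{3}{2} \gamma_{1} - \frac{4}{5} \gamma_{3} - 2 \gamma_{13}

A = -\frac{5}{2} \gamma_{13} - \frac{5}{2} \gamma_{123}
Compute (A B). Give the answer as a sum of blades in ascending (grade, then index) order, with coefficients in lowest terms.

step 1: 5 - 2 \gamma_{1} - 5 \gamma_{2} - \frac{15}{4} \gamma_{3} - 2 \gamma_{12} + \frac{15}{4} \gamma_{23}
Answer: 5 - 2 \gamma_{1} - 5 \gamma_{2} - \frac{15}{4} \gamma_{3} - 2 \gamma_{12} + \frac{15}{4} \gamma_{23}


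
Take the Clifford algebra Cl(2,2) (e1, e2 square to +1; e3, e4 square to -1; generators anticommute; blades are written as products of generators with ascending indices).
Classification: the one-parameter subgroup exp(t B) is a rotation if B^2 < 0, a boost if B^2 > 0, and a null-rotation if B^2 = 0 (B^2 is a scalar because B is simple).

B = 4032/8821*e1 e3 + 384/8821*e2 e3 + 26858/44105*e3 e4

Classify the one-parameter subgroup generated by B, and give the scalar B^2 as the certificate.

B^2 term by term: the squares give (4032/8821)^2*(e1 e3)^2 + (384/8821)^2*(e2 e3)^2 + (26858/44105)^2*(e3 e4)^2 = 16257024/77810041*(+1) + 147456/77810041*(+1) + 721352164/1945251025*(-1) = -4/25 (each basis 2-blade squares to minus the product of its generators' squares); cross terms between blades sharing an index anticommute and cancel. So B^2 = -4/25.
Answer: rotation, certificate B^2 = -4/25. No conjugation can change B^2 = -4/25; the sign gives the class.


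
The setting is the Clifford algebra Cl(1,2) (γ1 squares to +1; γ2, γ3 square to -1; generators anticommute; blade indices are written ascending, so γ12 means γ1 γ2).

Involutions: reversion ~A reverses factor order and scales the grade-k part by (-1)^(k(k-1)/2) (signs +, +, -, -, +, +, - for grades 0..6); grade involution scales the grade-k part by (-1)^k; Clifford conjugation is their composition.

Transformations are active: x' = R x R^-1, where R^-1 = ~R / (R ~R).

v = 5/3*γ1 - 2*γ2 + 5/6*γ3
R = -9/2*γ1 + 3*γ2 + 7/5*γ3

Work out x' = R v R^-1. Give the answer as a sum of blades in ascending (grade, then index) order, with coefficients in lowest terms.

~R = -9/2*γ1 + 3*γ2 + 7/5*γ3, and R ~R = 929/100, so R^-1 = ~R / (929/100).
R v = -8/3 + 4*γ12 - 73/12*γ13 + 53/10*γ23
Answer: 2555/2787*γ1 + 258/929*γ2 - 9125/5574*γ3


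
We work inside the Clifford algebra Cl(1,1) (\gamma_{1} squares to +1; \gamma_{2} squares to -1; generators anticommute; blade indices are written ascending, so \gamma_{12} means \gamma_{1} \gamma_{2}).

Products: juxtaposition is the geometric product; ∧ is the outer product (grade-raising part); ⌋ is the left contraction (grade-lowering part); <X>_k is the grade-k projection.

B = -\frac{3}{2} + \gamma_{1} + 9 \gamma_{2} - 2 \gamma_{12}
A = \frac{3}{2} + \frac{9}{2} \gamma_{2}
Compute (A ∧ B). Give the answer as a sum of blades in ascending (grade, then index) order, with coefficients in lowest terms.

step 1: -\frac{9}{4} + \frac{3}{2} \gamma_{1} + \frac{27}{4} \gamma_{2} - \frac{15}{2} \gamma_{12}
Answer: -\frac{9}{4} + \frac{3}{2} \gamma_{1} + \frac{27}{4} \gamma_{2} - \frac{15}{2} \gamma_{12}


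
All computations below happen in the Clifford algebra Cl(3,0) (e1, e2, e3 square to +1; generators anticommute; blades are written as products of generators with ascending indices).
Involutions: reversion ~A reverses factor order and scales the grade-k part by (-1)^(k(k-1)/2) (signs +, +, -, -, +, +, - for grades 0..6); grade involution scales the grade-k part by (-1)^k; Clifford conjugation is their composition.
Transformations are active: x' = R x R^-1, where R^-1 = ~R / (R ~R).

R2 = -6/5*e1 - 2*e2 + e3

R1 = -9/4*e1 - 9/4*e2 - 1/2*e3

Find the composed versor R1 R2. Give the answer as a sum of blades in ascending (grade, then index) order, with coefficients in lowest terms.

Distribute over the terms of R1 (each basis-blade product reordered to ascending indices, repeated generators contracted through their squares):
(-9/4*e1) R2 = 27/10 + 9/2*e1 e2 - 9/4*e1 e3
(-9/4*e2) R2 = 9/2 - 27/10*e1 e2 - 9/4*e2 e3
(-1/2*e3) R2 = -1/2 - 3/5*e1 e3 - e2 e3
Summing the partial products and collecting blades:
Answer: 67/10 + 9/5*e1 e2 - 57/20*e1 e3 - 13/4*e2 e3


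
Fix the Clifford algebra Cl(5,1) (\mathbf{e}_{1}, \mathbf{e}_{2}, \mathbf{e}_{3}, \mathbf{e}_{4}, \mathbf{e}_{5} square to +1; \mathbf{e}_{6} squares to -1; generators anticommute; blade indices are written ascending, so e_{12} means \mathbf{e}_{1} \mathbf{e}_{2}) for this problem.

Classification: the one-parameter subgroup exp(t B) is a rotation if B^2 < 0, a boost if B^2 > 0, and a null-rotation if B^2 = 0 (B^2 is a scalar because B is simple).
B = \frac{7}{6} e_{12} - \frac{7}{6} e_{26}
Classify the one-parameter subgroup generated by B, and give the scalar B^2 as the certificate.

B^2 term by term: the squares give (\frac{7}{6})^2*(e_{12})^2 + (-\frac{7}{6})^2*(e_{26})^2 = \frac{49}{36}*(-1) + \frac{49}{36}*(+1) = 0 (each basis 2-blade squares to minus the product of its generators' squares); cross terms between blades sharing an index anticommute and cancel. So B^2 = 0.
Answer: null-rotation, certificate B^2 = 0. One invariant decides it: the square 0 survives every conjugation, and its sign is exactly the classification.


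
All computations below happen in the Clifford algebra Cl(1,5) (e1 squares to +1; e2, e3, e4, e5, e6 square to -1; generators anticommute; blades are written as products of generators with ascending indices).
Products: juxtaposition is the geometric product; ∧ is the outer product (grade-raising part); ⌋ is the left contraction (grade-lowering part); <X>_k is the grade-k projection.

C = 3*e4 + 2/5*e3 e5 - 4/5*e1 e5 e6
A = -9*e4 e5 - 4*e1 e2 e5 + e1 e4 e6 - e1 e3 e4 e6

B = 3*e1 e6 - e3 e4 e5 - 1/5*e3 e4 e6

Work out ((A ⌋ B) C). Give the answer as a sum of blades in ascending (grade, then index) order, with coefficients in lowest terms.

step 1: -9*e3
step 2: 18/5*e5 - 27*e3 e4 - 36/5*e1 e3 e5 e6
Answer: 18/5*e5 - 27*e3 e4 - 36/5*e1 e3 e5 e6


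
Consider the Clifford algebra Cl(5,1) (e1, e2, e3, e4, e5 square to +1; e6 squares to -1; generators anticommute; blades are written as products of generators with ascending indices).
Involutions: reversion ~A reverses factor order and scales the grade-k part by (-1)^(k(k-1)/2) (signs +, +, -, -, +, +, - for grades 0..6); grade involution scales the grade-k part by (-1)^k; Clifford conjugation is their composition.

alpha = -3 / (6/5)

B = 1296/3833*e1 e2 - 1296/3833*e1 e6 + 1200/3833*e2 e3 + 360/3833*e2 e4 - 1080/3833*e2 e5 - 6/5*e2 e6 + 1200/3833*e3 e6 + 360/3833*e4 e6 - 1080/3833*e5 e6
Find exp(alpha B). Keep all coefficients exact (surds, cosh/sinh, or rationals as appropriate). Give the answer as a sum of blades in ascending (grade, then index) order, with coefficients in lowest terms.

B^2 term by term: the squares give (1296/3833)^2*(e1 e2)^2 + (-1296/3833)^2*(e1 e6)^2 + (1200/3833)^2*(e2 e3)^2 + (360/3833)^2*(e2 e4)^2 + (-1080/3833)^2*(e2 e5)^2 + (-6/5)^2*(e2 e6)^2 + (1200/3833)^2*(e3 e6)^2 + (360/3833)^2*(e4 e6)^2 + (-1080/3833)^2*(e5 e6)^2 = 1679616/14691889*(-1) + 1679616/14691889*(+1) + 1440000/14691889*(-1) + 129600/14691889*(-1) + 1166400/14691889*(-1) + 36/25*(+1) + 1440000/14691889*(+1) + 129600/14691889*(+1) + 1166400/14691889*(+1) = 36/25 (each basis 2-blade squares to minus the product of its generators' squares); cross terms between blades sharing an index anticommute and cancel; the commuting (index-disjoint) pairs give grade-4 terms 2*c*c'*(blade product), which cancel blade by blade — e1 e2 e3 e6: 3110400/14691889 - 3110400/14691889 = 0; e1 e2 e4 e6: 933120/14691889 - 933120/14691889 = 0; e1 e2 e5 e6: -2799360/14691889 + 2799360/14691889 = 0; e2 e3 e4 e6: 864000/14691889 - 864000/14691889 = 0; e2 e3 e5 e6: -2592000/14691889 + 2592000/14691889 = 0; e2 e4 e5 e6: -777600/14691889 + 777600/14691889 = 0 — confirming B is simple. So B^2 = 36/25.
B^2 = 36/25 — B^2 > 0, so the exponential closes hyperbolically: l = 6/5, alpha*l = -3, so exp(alpha B) = cosh(-3) + (sinh(-3)/(6/5))*B = cosh(3) + (-5*sinh(3)/6)*B.
Answer: cosh(3) - 1080*sinh(3)/3833*e1 e2 + 1080*sinh(3)/3833*e1 e6 - 1000*sinh(3)/3833*e2 e3 - 300*sinh(3)/3833*e2 e4 + 900*sinh(3)/3833*e2 e5 + sinh(3)*e2 e6 - 1000*sinh(3)/3833*e3 e6 - 300*sinh(3)/3833*e4 e6 + 900*sinh(3)/3833*e5 e6


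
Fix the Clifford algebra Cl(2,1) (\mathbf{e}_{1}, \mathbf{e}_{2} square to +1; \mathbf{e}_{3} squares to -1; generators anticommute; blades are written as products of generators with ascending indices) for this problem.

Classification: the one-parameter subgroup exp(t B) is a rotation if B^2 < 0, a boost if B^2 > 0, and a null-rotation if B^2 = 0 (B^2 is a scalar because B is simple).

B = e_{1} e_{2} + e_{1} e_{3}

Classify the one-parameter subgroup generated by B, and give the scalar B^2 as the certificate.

B^2 term by term: the squares give (1)^2*(e_{1} e_{2})^2 + (1)^2*(e_{1} e_{3})^2 = 1*(-1) + 1*(+1) = 0 (each basis 2-blade squares to minus the product of its generators' squares); cross terms between blades sharing an index anticommute and cancel. So B^2 = 0.
Answer: null-rotation, certificate B^2 = 0. Key observation: B^2 = 0 is a conjugation invariant, so its sign decides the class regardless of the surface form of B.


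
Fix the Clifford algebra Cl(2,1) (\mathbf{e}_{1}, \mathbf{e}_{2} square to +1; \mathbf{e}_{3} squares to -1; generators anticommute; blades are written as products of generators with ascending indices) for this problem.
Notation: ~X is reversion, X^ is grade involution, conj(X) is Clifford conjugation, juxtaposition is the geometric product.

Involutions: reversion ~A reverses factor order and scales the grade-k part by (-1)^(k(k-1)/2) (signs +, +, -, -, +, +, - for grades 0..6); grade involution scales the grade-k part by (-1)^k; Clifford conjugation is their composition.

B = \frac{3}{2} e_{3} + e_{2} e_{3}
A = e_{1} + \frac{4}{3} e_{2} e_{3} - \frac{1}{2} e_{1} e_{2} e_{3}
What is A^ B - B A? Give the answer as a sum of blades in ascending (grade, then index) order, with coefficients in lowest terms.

first term: \frac{4}{3} + \frac{1}{2} e_{1} - 2 e_{2} - \frac{3}{4} e_{1} e_{2} - \frac{3}{2} e_{1} e_{3} - e_{1} e_{2} e_{3}
second term: \frac{4}{3} - \frac{1}{2} e_{1} + 2 e_{2} + \frac{3}{4} e_{1} e_{2} - \frac{3}{2} e_{1} e_{3} + e_{1} e_{2} e_{3}
Answer: e_{1} - 4 e_{2} - \frac{3}{2} e_{1} e_{2} - 2 e_{1} e_{2} e_{3}


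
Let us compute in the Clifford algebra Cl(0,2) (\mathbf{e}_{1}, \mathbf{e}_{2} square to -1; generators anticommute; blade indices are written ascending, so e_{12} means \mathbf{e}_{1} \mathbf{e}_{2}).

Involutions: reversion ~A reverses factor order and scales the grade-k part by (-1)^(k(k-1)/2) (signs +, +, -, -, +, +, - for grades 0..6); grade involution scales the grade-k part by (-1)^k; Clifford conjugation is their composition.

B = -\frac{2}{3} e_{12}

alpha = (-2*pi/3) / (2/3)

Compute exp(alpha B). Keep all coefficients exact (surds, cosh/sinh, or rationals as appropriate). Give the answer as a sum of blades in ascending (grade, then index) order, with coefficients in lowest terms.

B^2 = (-\frac{2}{3})^2*(e_{12})^2 = \frac{4}{9}*(-1) = -\frac{4}{9} (a basis 2-blade squares to minus the product of its generators' squares).
B^2 = -\frac{4}{9} — the negative square puts this in the circular regime; l = \frac{2}{3}, alpha*l = - \frac{2 \pi}{3}, so exp(alpha B) = cos(- \frac{2 \pi}{3}) + (sin(- \frac{2 \pi}{3})/(\frac{2}{3}))*B = - \frac{1}{2} + (- \frac{3 \sqrt{3}}{4})*B.
Answer: - \frac{1}{2} + \frac{\sqrt{3}}{2} e_{12}


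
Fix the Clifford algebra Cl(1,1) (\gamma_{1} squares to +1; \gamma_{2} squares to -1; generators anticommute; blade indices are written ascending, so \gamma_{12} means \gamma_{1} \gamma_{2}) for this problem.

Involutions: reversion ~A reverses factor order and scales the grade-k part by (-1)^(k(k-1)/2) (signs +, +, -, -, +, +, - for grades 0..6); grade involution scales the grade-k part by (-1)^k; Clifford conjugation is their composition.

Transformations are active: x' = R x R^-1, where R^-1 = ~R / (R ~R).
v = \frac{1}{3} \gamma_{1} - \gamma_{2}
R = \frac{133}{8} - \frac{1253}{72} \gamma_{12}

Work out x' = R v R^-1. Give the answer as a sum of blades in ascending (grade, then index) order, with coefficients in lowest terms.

~R = \frac{133}{8} + \frac{1253}{72} \gamma_{12}, and R ~R = -\frac{8575}{324}, so R^-1 = ~R / (-\frac{8575}{324}).
R v = -\frac{427}{36} \gamma_{1} - \frac{1169}{108} \gamma_{2}
Answer: \frac{30593}{2100} \gamma_{1} + \frac{10219}{700} \gamma_{2}


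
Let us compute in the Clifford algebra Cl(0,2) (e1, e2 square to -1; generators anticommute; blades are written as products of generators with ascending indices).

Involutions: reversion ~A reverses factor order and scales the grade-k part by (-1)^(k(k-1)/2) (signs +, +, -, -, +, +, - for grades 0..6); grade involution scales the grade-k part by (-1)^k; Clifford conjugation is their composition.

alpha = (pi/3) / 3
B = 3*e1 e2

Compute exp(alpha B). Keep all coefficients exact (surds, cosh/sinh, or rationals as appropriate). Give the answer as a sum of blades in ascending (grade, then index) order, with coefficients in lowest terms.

B^2 = (3)^2*(e1 e2)^2 = 9*(-1) = -9 (a basis 2-blade squares to minus the product of its generators' squares).
B^2 = -9 — a negative square means the series sums to a rotation: l = 3, alpha*l = pi/3, so exp(alpha B) = cos(pi/3) + (sin(pi/3)/3)*B = 1/2 + (sqrt(3)/6)*B.
Answer: 1/2 + sqrt(3)/2*e1 e2


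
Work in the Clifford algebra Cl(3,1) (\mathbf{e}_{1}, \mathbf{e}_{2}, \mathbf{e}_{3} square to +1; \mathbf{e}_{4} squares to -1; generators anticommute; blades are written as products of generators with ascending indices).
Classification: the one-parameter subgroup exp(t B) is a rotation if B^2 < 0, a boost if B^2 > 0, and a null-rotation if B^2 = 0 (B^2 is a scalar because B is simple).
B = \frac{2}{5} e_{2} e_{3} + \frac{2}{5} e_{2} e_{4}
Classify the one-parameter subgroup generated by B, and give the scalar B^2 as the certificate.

B^2 term by term: the squares give (\frac{2}{5})^2*(e_{2} e_{3})^2 + (\frac{2}{5})^2*(e_{2} e_{4})^2 = \frac{4}{25}*(-1) + \frac{4}{25}*(+1) = 0 (each basis 2-blade squares to minus the product of its generators' squares); cross terms between blades sharing an index anticommute and cancel. So B^2 = 0.
Answer: null-rotation, certificate B^2 = 0. No conjugation can change B^2 = 0; the sign gives the class.


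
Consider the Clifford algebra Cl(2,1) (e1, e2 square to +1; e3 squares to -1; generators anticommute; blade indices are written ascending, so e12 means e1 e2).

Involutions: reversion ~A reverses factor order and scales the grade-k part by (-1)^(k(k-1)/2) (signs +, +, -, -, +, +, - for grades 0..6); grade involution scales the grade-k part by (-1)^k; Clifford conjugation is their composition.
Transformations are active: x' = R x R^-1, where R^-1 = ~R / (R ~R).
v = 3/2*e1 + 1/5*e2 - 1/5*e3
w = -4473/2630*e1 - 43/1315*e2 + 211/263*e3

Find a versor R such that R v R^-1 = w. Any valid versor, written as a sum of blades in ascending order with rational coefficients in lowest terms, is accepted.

Construction: equal norms (both 9/4) license R = v + w = -264/1315*e1 + 44/263*e2 + 792/1315*e3 — nothing changes along that direction, while (v - w)/2 changes sign, so v maps onto w.
Answer: -264/1315*e1 + 44/263*e2 + 792/1315*e3


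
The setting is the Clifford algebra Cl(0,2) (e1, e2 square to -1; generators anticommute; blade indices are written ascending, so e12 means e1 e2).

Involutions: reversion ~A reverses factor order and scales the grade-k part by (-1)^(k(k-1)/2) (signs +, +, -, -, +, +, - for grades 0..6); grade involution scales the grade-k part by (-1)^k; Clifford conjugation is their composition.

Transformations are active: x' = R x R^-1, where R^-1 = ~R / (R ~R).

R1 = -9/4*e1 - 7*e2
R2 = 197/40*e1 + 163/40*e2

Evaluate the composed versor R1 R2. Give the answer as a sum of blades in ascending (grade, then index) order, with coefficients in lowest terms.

Distribute over the terms of R1 (each basis-blade product reordered to ascending indices, repeated generators contracted through their squares):
(-9/4*e1) R2 = 1773/160 - 1467/160*e12
(-7*e2) R2 = 1141/40 + 1379/40*e12
Summing the partial products and collecting blades:
Answer: 6337/160 + 4049/160*e12


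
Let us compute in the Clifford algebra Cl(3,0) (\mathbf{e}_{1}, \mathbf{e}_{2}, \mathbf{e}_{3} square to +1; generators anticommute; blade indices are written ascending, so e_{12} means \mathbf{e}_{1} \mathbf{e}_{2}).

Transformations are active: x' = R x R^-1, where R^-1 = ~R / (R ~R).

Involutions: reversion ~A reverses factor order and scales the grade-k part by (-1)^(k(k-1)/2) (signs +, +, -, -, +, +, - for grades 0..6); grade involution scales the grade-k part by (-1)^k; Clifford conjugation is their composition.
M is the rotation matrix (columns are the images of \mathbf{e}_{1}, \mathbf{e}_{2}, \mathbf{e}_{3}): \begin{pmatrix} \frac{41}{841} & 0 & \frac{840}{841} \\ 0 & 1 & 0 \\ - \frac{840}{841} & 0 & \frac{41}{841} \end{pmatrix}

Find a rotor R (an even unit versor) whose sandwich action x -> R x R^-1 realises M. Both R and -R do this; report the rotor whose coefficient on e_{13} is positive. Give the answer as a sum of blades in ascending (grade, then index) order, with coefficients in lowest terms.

Method: write R = a + b12*e_{12} + b13*e_{13} + b23*e_{23} with a^2 + b12^2 + b13^2 + b23^2 = 1 (so R^-1 = ~R). Expanding the columns R e_j ~R gives tr M = 4a^2 - 1 and, from the antisymmetric part, M21 - M12 = -4a*b12, M13 - M31 = 4a*b13, M32 - M23 = -4a*b23.
Here tr M = \frac{923}{841}, so a^2 = (1 + tr M)/4 = \frac{441}{841} and a = ±\frac{21}{29}. Taking a = \frac{21}{29}: M21 - M12 = 0, M13 - M31 = \frac{1680}{841}, M32 - M23 = 0, giving b12 = 0, b13 = \frac{20}{29}, b23 = 0, i.e. R = \frac{21}{29} + \frac{20}{29} e_{13}.
Its e_{13} coefficient is already positive.
Answer: \frac{21}{29} + \frac{20}{29} e_{13}. Note: both R and -R realise this M (trace \frac{923}{841}); the covering map identifies them, and the e_{13}-coefficient sign is the tie-breaker.


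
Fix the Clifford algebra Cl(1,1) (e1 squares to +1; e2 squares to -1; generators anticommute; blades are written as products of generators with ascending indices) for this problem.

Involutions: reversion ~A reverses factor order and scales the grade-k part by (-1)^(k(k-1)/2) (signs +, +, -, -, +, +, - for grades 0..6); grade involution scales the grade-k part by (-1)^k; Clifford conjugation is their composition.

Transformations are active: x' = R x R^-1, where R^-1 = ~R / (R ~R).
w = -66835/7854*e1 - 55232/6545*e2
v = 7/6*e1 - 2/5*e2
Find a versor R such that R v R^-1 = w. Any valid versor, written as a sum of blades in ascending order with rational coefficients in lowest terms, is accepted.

Sketch: the shared square 1081/900 makes R = v + w = -9612/1309*e1 - 11570/1309*e2 the natural versor; its sandwich fixes that direction, negates (v - w)/2, and sends v to w.
Answer: -9612/1309*e1 - 11570/1309*e2


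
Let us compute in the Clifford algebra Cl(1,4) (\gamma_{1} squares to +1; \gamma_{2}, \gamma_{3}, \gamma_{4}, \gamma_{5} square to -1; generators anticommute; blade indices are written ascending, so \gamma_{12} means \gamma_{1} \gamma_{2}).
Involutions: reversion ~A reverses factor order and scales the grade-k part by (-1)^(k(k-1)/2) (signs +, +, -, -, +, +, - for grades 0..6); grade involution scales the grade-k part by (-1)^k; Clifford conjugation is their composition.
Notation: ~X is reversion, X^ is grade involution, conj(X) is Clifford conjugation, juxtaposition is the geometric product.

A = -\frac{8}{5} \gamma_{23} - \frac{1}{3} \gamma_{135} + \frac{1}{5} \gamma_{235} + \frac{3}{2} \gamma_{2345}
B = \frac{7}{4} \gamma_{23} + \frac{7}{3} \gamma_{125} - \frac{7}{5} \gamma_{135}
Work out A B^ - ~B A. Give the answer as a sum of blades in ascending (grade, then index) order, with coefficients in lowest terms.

first term: \frac{49}{15} - \frac{7}{20} \gamma_{5} + \frac{7}{25} \gamma_{12} + \frac{7}{15} \gamma_{13} - \frac{7}{9} \gamma_{23} - \frac{21}{8} \gamma_{45} + \frac{21}{10} \gamma_{124} + \frac{497}{300} \gamma_{125} + \frac{7}{2} \gamma_{134} + \frac{56}{15} \gamma_{135}
second term: -\frac{7}{3} + \frac{7}{20} \gamma_{5} - \frac{7}{25} \gamma_{12} - \frac{7}{15} \gamma_{13} + \frac{7}{9} \gamma_{23} + \frac{21}{8} \gamma_{45} + \frac{21}{10} \gamma_{124} - \frac{847}{300} \gamma_{125} + \frac{7}{2} \gamma_{134} - \frac{56}{15} \gamma_{135}
Answer: \frac{28}{5} - \frac{7}{10} \gamma_{5} + \frac{14}{25} \gamma_{12} + \frac{14}{15} \gamma_{13} - \frac{14}{9} \gamma_{23} - \frac{21}{4} \gamma_{45} + \frac{112}{25} \gamma_{125} + \frac{112}{15} \gamma_{135}


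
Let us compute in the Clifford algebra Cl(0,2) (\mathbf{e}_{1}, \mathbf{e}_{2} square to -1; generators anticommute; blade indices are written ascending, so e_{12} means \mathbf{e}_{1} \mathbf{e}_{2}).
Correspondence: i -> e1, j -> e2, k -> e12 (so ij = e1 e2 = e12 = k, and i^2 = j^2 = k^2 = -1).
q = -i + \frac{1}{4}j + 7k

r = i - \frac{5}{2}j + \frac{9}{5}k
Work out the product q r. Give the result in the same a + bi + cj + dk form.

In blades: q = -e_{1} + \frac{1}{4} e_{2} + 7 e_{12}, r = e_{1} - \frac{5}{2} e_{2} + \frac{9}{5} e_{12}.
Distribute q over r term by term (generator squares from the signature, products reordered to ascending indices): (-e_{1})*r = 1 + \frac{9}{5} e_{2} + \frac{5}{2} e_{12}; (\frac{1}{4} e_{2})*r = \frac{5}{8} + \frac{9}{20} e_{1} - \frac{1}{4} e_{12}; (7 e_{12})*r = -\frac{63}{5} + \frac{35}{2} e_{1} + 7 e_{2}.
Sum: -\frac{439}{40} + \frac{359}{20} e_{1} + \frac{44}{5} e_{2} + \frac{9}{4} e_{12}; translating back through the correspondence:
Answer: -\frac{439}{40} + \frac{359}{20}i + \frac{44}{5}j + \frac{9}{4}k


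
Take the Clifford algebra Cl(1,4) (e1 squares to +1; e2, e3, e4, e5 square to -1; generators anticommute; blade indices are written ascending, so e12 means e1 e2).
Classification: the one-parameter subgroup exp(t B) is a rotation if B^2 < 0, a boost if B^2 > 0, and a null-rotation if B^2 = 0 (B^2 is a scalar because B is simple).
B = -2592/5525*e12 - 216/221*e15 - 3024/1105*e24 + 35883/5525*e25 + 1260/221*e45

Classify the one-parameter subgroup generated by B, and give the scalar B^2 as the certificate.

B^2 term by term: the squares give (-2592/5525)^2*(e12)^2 + (-216/221)^2*(e15)^2 + (-3024/1105)^2*(e24)^2 + (35883/5525)^2*(e25)^2 + (1260/221)^2*(e45)^2 = 6718464/30525625*(+1) + 46656/48841*(+1) + 9144576/1221025*(-1) + 1287589689/30525625*(-1) + 1587600/48841*(-1) = -81 (each basis 2-blade squares to minus the product of its generators' squares); cross terms between blades sharing an index anticommute and cancel; the commuting (index-disjoint) pairs give grade-4 terms 2*c*c'*(blade product), which cancel blade by blade — e1245: -1306368/244205 + 1306368/244205 = 0 — confirming B is simple. So B^2 = -81.
Answer: rotation, certificate B^2 = -81. One invariant decides it: the square -81 survives every conjugation, and its sign is exactly the classification.


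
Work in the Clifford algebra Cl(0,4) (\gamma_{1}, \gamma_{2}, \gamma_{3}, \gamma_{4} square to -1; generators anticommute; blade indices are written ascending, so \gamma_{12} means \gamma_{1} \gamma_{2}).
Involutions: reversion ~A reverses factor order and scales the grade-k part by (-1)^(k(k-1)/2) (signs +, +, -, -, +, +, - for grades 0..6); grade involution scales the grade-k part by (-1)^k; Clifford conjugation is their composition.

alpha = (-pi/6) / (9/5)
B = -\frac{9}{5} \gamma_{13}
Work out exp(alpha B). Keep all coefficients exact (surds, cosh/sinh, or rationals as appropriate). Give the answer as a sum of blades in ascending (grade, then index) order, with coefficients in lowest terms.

B^2 = (-\frac{9}{5})^2*(\gamma_{13})^2 = \frac{81}{25}*(-1) = -\frac{81}{25} (a basis 2-blade squares to minus the product of its generators' squares).
B^2 = -\frac{81}{25} — circular case — the even/odd split gives cos and sin: l = \frac{9}{5}, alpha*l = - \frac{\pi}{6}, so exp(alpha B) = cos(- \frac{\pi}{6}) + (sin(- \frac{\pi}{6})/(\frac{9}{5}))*B = \frac{\sqrt{3}}{2} + (- \frac{5}{18})*B.
Answer: \frac{\sqrt{3}}{2} + \frac{1}{2} \gamma_{13}


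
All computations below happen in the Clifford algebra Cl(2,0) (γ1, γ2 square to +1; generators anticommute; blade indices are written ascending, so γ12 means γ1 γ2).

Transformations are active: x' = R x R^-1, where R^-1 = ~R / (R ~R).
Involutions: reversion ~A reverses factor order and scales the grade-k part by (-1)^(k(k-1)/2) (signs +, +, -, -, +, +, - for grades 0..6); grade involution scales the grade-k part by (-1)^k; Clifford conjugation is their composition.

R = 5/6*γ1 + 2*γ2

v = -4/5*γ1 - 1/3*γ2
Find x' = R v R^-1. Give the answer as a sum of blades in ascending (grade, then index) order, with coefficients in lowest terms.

~R = 5/6*γ1 + 2*γ2, and R ~R = 169/36, so R^-1 = ~R / (169/36).
R v = -4/3 + 119/90*γ12
Answer: 276/845*γ1 - 407/507*γ2


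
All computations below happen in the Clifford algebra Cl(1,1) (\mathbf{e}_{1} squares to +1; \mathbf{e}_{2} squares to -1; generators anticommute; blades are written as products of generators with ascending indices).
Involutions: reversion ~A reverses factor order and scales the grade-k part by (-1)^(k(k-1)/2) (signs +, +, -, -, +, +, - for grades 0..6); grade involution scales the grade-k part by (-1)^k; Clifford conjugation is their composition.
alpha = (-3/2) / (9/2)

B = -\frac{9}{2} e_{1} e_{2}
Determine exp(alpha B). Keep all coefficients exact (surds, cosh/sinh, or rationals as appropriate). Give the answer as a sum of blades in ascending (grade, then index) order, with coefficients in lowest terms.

B^2 = (-\frac{9}{2})^2*(e_{1} e_{2})^2 = \frac{81}{4}*(+1) = \frac{81}{4} (a basis 2-blade squares to minus the product of its generators' squares).
B^2 = \frac{81}{4} — a positive square means the series sums to a boost: l = \frac{9}{2}, alpha*l = - \frac{3}{2}, so exp(alpha B) = cosh(- \frac{3}{2}) + (sinh(- \frac{3}{2})/(\frac{9}{2}))*B = \cosh{\left(\frac{3}{2} \right)} + (- \frac{2 \sinh{\left(\frac{3}{2} \right)}}{9})*B.
Answer: \cosh{\left(\frac{3}{2} \right)} + \sinh{\left(\frac{3}{2} \right)} e_{1} e_{2}


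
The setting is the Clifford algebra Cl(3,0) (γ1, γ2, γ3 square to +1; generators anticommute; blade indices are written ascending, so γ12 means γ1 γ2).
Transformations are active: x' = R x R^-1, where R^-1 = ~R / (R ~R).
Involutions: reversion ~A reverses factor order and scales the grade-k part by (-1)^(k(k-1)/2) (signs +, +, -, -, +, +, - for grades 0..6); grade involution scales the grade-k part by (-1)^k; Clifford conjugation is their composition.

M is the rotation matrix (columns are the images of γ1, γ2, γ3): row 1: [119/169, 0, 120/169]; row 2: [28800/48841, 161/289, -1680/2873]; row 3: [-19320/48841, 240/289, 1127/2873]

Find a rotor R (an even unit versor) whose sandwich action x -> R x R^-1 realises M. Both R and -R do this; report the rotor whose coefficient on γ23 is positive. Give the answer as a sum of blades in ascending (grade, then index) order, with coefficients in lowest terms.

Method: write R = a + b12*γ12 + b13*γ13 + b23*γ23 with a^2 + b12^2 + b13^2 + b23^2 = 1 (so R^-1 = ~R). Expanding the columns R e_j ~R gives tr M = 4a^2 - 1 and, from the antisymmetric part, M21 - M12 = -4a*b12, M13 - M31 = 4a*b13, M32 - M23 = -4a*b23.
Here tr M = 80759/48841, so a^2 = (1 + tr M)/4 = 32400/48841 and a = ±180/221. Taking a = 180/221: M21 - M12 = 28800/48841, M13 - M31 = 54000/48841, M32 - M23 = 69120/48841, giving b12 = -40/221, b13 = 75/221, b23 = -96/221, i.e. R = 180/221 - 40/221*γ12 + 75/221*γ13 - 96/221*γ23.
Its γ23 coefficient is negative, so report the other preimage -R.
Answer: -180/221 + 40/221*γ12 - 75/221*γ13 + 96/221*γ23. Why the constraint matters: R and -R act identically through the sandwich — M has trace 80759/48841 either way — so only the sign condition on γ23 picks one of the two preimages.


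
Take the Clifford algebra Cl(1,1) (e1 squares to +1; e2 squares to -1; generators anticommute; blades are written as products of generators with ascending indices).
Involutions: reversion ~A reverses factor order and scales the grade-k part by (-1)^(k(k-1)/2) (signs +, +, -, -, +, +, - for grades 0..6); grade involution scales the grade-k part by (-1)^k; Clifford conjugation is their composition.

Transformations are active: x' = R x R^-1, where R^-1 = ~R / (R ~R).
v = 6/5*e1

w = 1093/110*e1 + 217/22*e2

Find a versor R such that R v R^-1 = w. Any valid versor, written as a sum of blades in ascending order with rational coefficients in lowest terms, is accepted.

A norm check does it: q(v) = q(w) = 36/25, hence R = v + w = 245/22*e1 + 217/22*e2 realises the map — parallel part kept, (v - w)/2 negated, v carried to w.
Answer: 245/22*e1 + 217/22*e2


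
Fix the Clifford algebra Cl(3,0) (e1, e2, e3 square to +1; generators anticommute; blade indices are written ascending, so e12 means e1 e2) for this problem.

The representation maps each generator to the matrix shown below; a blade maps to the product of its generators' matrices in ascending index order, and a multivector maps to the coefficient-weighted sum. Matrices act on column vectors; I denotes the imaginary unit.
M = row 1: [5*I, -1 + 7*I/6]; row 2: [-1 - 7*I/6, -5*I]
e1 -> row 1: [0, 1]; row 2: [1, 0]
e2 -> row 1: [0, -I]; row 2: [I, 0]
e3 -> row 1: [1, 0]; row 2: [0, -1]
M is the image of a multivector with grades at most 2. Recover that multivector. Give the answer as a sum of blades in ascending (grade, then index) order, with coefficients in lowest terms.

Method: 1, rho(e1), rho(e2), rho(e3) form a trace-orthogonal basis of the 2x2 complex matrices (tr(X Y) = 2 if X = Y, else 0), so M = m0*1 + m1*rho(e1) + m2*rho(e2) + m3*rho(e3) with m0 = tr(M)/2 = 0, m1 = tr(M rho(e1))/2 = -1, m2 = tr(M rho(e2))/2 = -7/6, m3 = tr(M rho(e3))/2 = 5*I.
Multiplying table entries, the bivector images are rho(e12) = I*rho(e3), rho(e13) = -I*rho(e2), rho(e23) = I*rho(e1); with real blade coefficients the real parts of m0..m3 are the coefficients of 1, e1, e2, e3 and the imaginary parts give the bivectors (e23: Im m1, e13: -Im m2, e12: Im m3).
Answer: -e1 - 7/6*e2 + 5*e12


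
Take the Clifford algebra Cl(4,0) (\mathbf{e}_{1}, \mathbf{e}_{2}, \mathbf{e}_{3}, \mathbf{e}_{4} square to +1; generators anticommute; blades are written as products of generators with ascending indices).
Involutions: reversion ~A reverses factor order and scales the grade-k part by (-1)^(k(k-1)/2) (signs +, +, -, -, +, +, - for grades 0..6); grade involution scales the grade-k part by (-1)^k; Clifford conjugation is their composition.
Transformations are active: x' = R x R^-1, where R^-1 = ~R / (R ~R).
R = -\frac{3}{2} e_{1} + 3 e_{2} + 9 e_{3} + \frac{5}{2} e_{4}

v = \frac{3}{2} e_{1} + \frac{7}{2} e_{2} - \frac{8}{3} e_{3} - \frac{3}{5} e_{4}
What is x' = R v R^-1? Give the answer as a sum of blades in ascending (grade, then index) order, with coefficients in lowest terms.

~R = -\frac{3}{2} e_{1} + 3 e_{2} + 9 e_{3} + \frac{5}{2} e_{4}, and R ~R = \frac{197}{2}, so R^-1 = ~R / (\frac{197}{2}).
R v = -\frac{69}{4} - \frac{39}{4} e_{1} e_{2} - \frac{19}{2} e_{1} e_{3} - \frac{57}{20} e_{1} e_{4} - \frac{79}{2} e_{2} e_{3} - \frac{211}{20} e_{2} e_{4} + \frac{19}{15} e_{3} e_{4}
Answer: -\frac{192}{197} e_{1} - \frac{1793}{394} e_{2} - \frac{287}{591} e_{3} - \frac{543}{1970} e_{4}


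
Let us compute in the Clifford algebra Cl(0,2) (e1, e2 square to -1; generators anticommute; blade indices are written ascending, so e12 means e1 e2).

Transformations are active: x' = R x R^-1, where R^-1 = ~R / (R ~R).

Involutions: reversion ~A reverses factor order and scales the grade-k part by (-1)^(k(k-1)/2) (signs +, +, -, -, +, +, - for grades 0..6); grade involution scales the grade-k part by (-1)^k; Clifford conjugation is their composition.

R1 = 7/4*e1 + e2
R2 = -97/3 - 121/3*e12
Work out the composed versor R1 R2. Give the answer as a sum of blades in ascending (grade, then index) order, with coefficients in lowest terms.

Distribute over the terms of R1 (each basis-blade product reordered to ascending indices, repeated generators contracted through their squares):
(7/4*e1) R2 = -679/12*e1 + 847/12*e2
(e2) R2 = -121/3*e1 - 97/3*e2
Summing the partial products and collecting blades:
Answer: -1163/12*e1 + 153/4*e2
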